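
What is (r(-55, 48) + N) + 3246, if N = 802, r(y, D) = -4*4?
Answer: 4032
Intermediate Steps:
r(y, D) = -16
(r(-55, 48) + N) + 3246 = (-16 + 802) + 3246 = 786 + 3246 = 4032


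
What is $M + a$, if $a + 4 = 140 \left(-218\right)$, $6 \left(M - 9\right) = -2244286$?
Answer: $- \frac{1213688}{3} \approx -4.0456 \cdot 10^{5}$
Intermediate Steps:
$M = - \frac{1122116}{3}$ ($M = 9 + \frac{1}{6} \left(-2244286\right) = 9 - \frac{1122143}{3} = - \frac{1122116}{3} \approx -3.7404 \cdot 10^{5}$)
$a = -30524$ ($a = -4 + 140 \left(-218\right) = -4 - 30520 = -30524$)
$M + a = - \frac{1122116}{3} - 30524 = - \frac{1213688}{3}$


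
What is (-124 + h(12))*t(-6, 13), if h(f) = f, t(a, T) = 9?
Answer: -1008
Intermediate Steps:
(-124 + h(12))*t(-6, 13) = (-124 + 12)*9 = -112*9 = -1008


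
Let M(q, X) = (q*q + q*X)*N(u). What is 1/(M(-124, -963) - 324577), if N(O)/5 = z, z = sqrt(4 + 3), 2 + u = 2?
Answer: 324577/3074015636271 + 673940*sqrt(7)/3074015636271 ≈ 6.8564e-7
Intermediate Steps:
u = 0 (u = -2 + 2 = 0)
z = sqrt(7) ≈ 2.6458
N(O) = 5*sqrt(7)
M(q, X) = 5*sqrt(7)*(q**2 + X*q) (M(q, X) = (q*q + q*X)*(5*sqrt(7)) = (q**2 + X*q)*(5*sqrt(7)) = 5*sqrt(7)*(q**2 + X*q))
1/(M(-124, -963) - 324577) = 1/(5*(-124)*sqrt(7)*(-963 - 124) - 324577) = 1/(5*(-124)*sqrt(7)*(-1087) - 324577) = 1/(673940*sqrt(7) - 324577) = 1/(-324577 + 673940*sqrt(7))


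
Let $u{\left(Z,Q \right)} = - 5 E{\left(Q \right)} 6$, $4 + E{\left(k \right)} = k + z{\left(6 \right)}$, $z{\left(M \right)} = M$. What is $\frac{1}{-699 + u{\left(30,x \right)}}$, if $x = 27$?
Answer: $- \frac{1}{1569} \approx -0.00063735$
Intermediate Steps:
$E{\left(k \right)} = 2 + k$ ($E{\left(k \right)} = -4 + \left(k + 6\right) = -4 + \left(6 + k\right) = 2 + k$)
$u{\left(Z,Q \right)} = -60 - 30 Q$ ($u{\left(Z,Q \right)} = - 5 \left(2 + Q\right) 6 = \left(-10 - 5 Q\right) 6 = -60 - 30 Q$)
$\frac{1}{-699 + u{\left(30,x \right)}} = \frac{1}{-699 - 870} = \frac{1}{-1569} = - \frac{1}{1569}$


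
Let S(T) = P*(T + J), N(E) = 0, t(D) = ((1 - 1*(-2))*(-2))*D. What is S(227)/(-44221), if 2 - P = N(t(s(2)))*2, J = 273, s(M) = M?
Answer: -1000/44221 ≈ -0.022614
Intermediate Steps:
t(D) = -6*D (t(D) = ((1 + 2)*(-2))*D = (3*(-2))*D = -6*D)
P = 2 (P = 2 - 0*2 = 2 - 1*0 = 2 + 0 = 2)
S(T) = 546 + 2*T (S(T) = 2*(T + 273) = 2*(273 + T) = 546 + 2*T)
S(227)/(-44221) = (546 + 2*227)/(-44221) = (546 + 454)*(-1/44221) = 1000*(-1/44221) = -1000/44221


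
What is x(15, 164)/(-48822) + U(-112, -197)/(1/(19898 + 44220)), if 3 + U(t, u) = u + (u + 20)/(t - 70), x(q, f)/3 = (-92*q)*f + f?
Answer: -9449269388411/740467 ≈ -1.2761e+7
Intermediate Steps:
x(q, f) = 3*f - 276*f*q (x(q, f) = 3*((-92*q)*f + f) = 3*(-92*f*q + f) = 3*(f - 92*f*q) = 3*f - 276*f*q)
U(t, u) = -3 + u + (20 + u)/(-70 + t) (U(t, u) = -3 + (u + (u + 20)/(t - 70)) = -3 + (u + (20 + u)/(-70 + t)) = -3 + u + (20 + u)/(-70 + t))
x(15, 164)/(-48822) + U(-112, -197)/(1/(19898 + 44220)) = (3*164*(1 - 92*15))/(-48822) + ((230 - 69*(-197) - 3*(-112) - 112*(-197))/(-70 - 112))/(1/(19898 + 44220)) = (3*164*(1 - 1380))*(-1/48822) + ((230 + 13593 + 336 + 22064)/(-182))/(1/64118) = (3*164*(-1379))*(-1/48822) + (-1/182*36223)/(1/64118) = -678468*(-1/48822) - 36223/182*64118 = 113078/8137 - 1161273157/91 = -9449269388411/740467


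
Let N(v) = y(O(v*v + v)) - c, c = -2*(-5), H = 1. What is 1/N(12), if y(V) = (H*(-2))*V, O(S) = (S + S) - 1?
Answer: -1/632 ≈ -0.0015823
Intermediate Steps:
O(S) = -1 + 2*S (O(S) = 2*S - 1 = -1 + 2*S)
y(V) = -2*V (y(V) = (1*(-2))*V = -2*V)
c = 10
N(v) = -8 - 4*v - 4*v² (N(v) = -2*(-1 + 2*(v*v + v)) - 1*10 = -2*(-1 + 2*(v² + v)) - 10 = -2*(-1 + 2*(v + v²)) - 10 = -2*(-1 + (2*v + 2*v²)) - 10 = -2*(-1 + 2*v + 2*v²) - 10 = (2 - 4*v - 4*v²) - 10 = -8 - 4*v - 4*v²)
1/N(12) = 1/(-8 - 4*12*(1 + 12)) = 1/(-8 - 4*12*13) = 1/(-8 - 624) = 1/(-632) = -1/632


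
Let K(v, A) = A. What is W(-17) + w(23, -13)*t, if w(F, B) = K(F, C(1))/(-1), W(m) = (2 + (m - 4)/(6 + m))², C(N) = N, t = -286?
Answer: 36455/121 ≈ 301.28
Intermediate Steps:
W(m) = (2 + (-4 + m)/(6 + m))²
w(F, B) = -1 (w(F, B) = 1/(-1) = 1*(-1) = -1)
W(-17) + w(23, -13)*t = (8 + 3*(-17))²/(6 - 17)² - 1*(-286) = (8 - 51)²/(-11)² + 286 = (1/121)*(-43)² + 286 = (1/121)*1849 + 286 = 1849/121 + 286 = 36455/121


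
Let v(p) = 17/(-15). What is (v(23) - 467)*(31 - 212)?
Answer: 1270982/15 ≈ 84732.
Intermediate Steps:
v(p) = -17/15 (v(p) = 17*(-1/15) = -17/15)
(v(23) - 467)*(31 - 212) = (-17/15 - 467)*(31 - 212) = -7022/15*(-181) = 1270982/15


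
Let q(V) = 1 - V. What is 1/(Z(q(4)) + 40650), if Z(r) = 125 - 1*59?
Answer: 1/40716 ≈ 2.4560e-5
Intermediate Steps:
Z(r) = 66 (Z(r) = 125 - 59 = 66)
1/(Z(q(4)) + 40650) = 1/(66 + 40650) = 1/40716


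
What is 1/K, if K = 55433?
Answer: 1/55433 ≈ 1.8040e-5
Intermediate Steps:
1/K = 1/55433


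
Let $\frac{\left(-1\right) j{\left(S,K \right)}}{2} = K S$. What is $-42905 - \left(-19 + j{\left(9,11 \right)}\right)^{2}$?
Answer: $-89994$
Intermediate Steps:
$j{\left(S,K \right)} = - 2 K S$
$-42905 - \left(-19 + j{\left(9,11 \right)}\right)^{2} = -42905 - \left(-19 - 22 \cdot 9\right)^{2} = -42905 - \left(-19 - 198\right)^{2} = -42905 - \left(-217\right)^{2} = -42905 - 47089 = -89994$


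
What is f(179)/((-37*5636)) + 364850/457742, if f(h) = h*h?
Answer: 30708194389/47726927372 ≈ 0.64341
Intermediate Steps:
f(h) = h²
f(179)/((-37*5636)) + 364850/457742 = 179²/((-37*5636)) + 364850/457742 = 32041/(-208532) + 364850*(1/457742) = 32041*(-1/208532) + 182425/228871 = -32041/208532 + 182425/228871 = 30708194389/47726927372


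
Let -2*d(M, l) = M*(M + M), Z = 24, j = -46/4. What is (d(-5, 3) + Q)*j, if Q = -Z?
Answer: 1127/2 ≈ 563.50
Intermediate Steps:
j = -23/2 (j = -46*¼ = -23/2 ≈ -11.500)
d(M, l) = -M² (d(M, l) = -M*(M + M)/2 = -M*2*M/2 = -M²)
Q = -24 (Q = -1*24 = -24)
(d(-5, 3) + Q)*j = (-1*(-5)² - 24)*(-23/2) = (-1*25 - 24)*(-23/2) = (-25 - 24)*(-23/2) = -49*(-23/2) = 1127/2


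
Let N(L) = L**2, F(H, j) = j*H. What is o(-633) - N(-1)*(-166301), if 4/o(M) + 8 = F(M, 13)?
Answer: 1369821333/8237 ≈ 1.6630e+5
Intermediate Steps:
F(H, j) = H*j
o(M) = 4/(-8 + 13*M) (o(M) = 4/(-8 + M*13) = 4/(-8 + 13*M))
o(-633) - N(-1)*(-166301) = 4/(-8 + 13*(-633)) - (-1)**2*(-166301) = 4/(-8 - 8229) - (-166301) = 4/(-8237) - 1*(-166301) = 4*(-1/8237) + 166301 = -4/8237 + 166301 = 1369821333/8237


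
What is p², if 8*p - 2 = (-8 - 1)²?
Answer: 6889/64 ≈ 107.64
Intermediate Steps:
p = 83/8 (p = ¼ + (-8 - 1)²/8 = ¼ + (⅛)*(-9)² = ¼ + (⅛)*81 = ¼ + 81/8 = 83/8 ≈ 10.375)
p² = (83/8)² = 6889/64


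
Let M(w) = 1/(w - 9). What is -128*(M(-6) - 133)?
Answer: 255488/15 ≈ 17033.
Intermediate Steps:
M(w) = 1/(-9 + w)
-128*(M(-6) - 133) = -128*(1/(-9 - 6) - 133) = -128*(1/(-15) - 133) = -128*(-1/15 - 133) = -128*(-1996/15) = 255488/15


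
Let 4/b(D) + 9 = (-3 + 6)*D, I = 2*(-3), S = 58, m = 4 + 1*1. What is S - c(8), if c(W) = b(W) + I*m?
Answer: 1316/15 ≈ 87.733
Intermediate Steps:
m = 5 (m = 4 + 1 = 5)
I = -6
b(D) = 4/(-9 + 3*D) (b(D) = 4/(-9 + (-3 + 6)*D) = 4/(-9 + 3*D))
c(W) = -30 + 4/(3*(-3 + W)) (c(W) = 4/(3*(-3 + W)) - 6*5 = 4/(3*(-3 + W)) - 30 = -30 + 4/(3*(-3 + W)))
S - c(8) = 58 - 2*(137 - 45*8)/(3*(-3 + 8)) = 58 - 2*(137 - 360)/(3*5) = 58 - 2*(-223)/(3*5) = 58 - 1*(-446/15) = 58 + 446/15 = 1316/15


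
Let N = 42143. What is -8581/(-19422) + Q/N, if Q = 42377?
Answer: 1184675177/818501346 ≈ 1.4474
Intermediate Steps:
-8581/(-19422) + Q/N = -8581/(-19422) + 42377/42143 = -8581*(-1/19422) + 42377*(1/42143) = 8581/19422 + 42377/42143 = 1184675177/818501346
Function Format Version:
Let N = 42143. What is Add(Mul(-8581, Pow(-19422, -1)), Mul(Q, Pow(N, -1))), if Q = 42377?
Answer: Rational(1184675177, 818501346) ≈ 1.4474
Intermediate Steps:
Add(Mul(-8581, Pow(-19422, -1)), Mul(Q, Pow(N, -1))) = Add(Mul(-8581, Pow(-19422, -1)), Mul(42377, Pow(42143, -1))) = Add(Mul(-8581, Rational(-1, 19422)), Mul(42377, Rational(1, 42143))) = Add(Rational(8581, 19422), Rational(42377, 42143)) = Rational(1184675177, 818501346)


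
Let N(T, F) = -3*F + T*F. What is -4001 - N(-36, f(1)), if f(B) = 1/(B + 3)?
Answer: -15965/4 ≈ -3991.3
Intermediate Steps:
f(B) = 1/(3 + B)
N(T, F) = -3*F + F*T
-4001 - N(-36, f(1)) = -4001 - (-3 - 36)/(3 + 1) = -4001 - (-39)/4 = -4001 - 1*(-39/4) = -4001 + 39/4 = -15965/4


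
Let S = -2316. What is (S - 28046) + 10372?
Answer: -19990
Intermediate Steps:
(S - 28046) + 10372 = (-2316 - 28046) + 10372 = -30362 + 10372 = -19990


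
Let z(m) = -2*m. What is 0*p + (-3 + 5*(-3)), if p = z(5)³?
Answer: -18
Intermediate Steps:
p = -1000 (p = (-2*5)³ = (-10)³ = -1000)
0*p + (-3 + 5*(-3)) = 0*(-1000) + (-3 + 5*(-3)) = 0 + (-3 - 15) = 0 - 18 = -18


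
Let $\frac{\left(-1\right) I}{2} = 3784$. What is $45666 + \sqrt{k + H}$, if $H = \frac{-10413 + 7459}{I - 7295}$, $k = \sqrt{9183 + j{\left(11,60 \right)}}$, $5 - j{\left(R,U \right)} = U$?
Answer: $45666 + \frac{\sqrt{43905302 + 441817538 \sqrt{2282}}}{14863} \approx 45676.0$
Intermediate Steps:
$I = -7568$ ($I = \left(-2\right) 3784 = -7568$)
$j{\left(R,U \right)} = 5 - U$
$k = 2 \sqrt{2282}$ ($k = \sqrt{9183 + \left(5 - 60\right)} = \sqrt{9183 - 55} = \sqrt{9128} = 2 \sqrt{2282} \approx 95.541$)
$H = \frac{2954}{14863}$ ($H = \frac{-10413 + 7459}{-7568 - 7295} = - \frac{2954}{-14863} = \left(-2954\right) \left(- \frac{1}{14863}\right) = \frac{2954}{14863} \approx 0.19875$)
$45666 + \sqrt{k + H} = 45666 + \sqrt{2 \sqrt{2282} + \frac{2954}{14863}} = 45666 + \sqrt{\frac{2954}{14863} + 2 \sqrt{2282}}$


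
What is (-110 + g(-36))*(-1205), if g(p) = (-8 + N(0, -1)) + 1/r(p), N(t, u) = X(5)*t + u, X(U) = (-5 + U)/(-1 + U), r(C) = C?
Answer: 5163425/36 ≈ 1.4343e+5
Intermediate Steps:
X(U) = (-5 + U)/(-1 + U)
N(t, u) = u (N(t, u) = ((-5 + 5)/(-1 + 5))*t + u = (0/4)*t + u = ((¼)*0)*t + u = 0*t + u = 0 + u = u)
g(p) = -9 + 1/p (g(p) = (-8 - 1) + 1/p = -9 + 1/p)
(-110 + g(-36))*(-1205) = (-110 + (-9 + 1/(-36)))*(-1205) = (-110 + (-9 - 1/36))*(-1205) = (-110 - 325/36)*(-1205) = -4285/36*(-1205) = 5163425/36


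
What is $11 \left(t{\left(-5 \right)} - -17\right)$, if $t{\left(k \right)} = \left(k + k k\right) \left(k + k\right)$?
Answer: $-2013$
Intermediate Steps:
$t{\left(k \right)} = 2 k \left(k + k^{2}\right)$ ($t{\left(k \right)} = \left(k + k^{2}\right) 2 k = 2 k \left(k + k^{2}\right)$)
$11 \left(t{\left(-5 \right)} - -17\right) = 11 \left(2 \left(-5\right)^{2} \left(1 - 5\right) - -17\right) = 11 \left(2 \cdot 25 \left(-4\right) + 17\right) = 11 \left(-200 + 17\right) = 11 \left(-183\right) = -2013$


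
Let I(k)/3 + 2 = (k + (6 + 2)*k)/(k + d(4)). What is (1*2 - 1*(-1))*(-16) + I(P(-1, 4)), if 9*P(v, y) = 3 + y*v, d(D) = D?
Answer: -1917/35 ≈ -54.771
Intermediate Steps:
P(v, y) = 1/3 + v*y/9 (P(v, y) = (3 + y*v)/9 = (3 + v*y)/9 = 1/3 + v*y/9)
I(k) = -6 + 27*k/(4 + k) (I(k) = -6 + 3*((k + (6 + 2)*k)/(k + 4)) = -6 + 3*((k + 8*k)/(4 + k)) = -6 + 3*((9*k)/(4 + k)) = -6 + 3*(9*k/(4 + k)) = -6 + 27*k/(4 + k))
(1*2 - 1*(-1))*(-16) + I(P(-1, 4)) = (1*2 - 1*(-1))*(-16) + 3*(-8 + 7*(1/3 + (1/9)*(-1)*4))/(4 + (1/3 + (1/9)*(-1)*4)) = (2 + 1)*(-16) + 3*(-8 + 7*(1/3 - 4/9))/(4 + (1/3 - 4/9)) = 3*(-16) + 3*(-8 + 7*(-1/9))/(4 - 1/9) = -48 + 3*(-8 - 7/9)/(35/9) = -48 + 3*(9/35)*(-79/9) = -48 - 237/35 = -1917/35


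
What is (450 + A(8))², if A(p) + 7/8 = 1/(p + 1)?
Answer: 1046199025/5184 ≈ 2.0181e+5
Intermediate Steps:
A(p) = -7/8 + 1/(1 + p) (A(p) = -7/8 + 1/(p + 1) = -7/8 + 1/(1 + p))
(450 + A(8))² = (450 + (1 - 7*8)/(8*(1 + 8)))² = (450 + (⅛)*(1 - 56)/9)² = (450 + (⅛)*(⅑)*(-55))² = (450 - 55/72)² = (32345/72)² = 1046199025/5184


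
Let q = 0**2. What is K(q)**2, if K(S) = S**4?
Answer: 0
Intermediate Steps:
q = 0
K(q)**2 = (0**4)**2 = 0**2 = 0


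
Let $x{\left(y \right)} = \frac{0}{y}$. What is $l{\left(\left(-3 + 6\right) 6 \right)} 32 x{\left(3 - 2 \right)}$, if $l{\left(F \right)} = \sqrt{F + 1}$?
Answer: $0$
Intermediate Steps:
$x{\left(y \right)} = 0$
$l{\left(F \right)} = \sqrt{1 + F}$
$l{\left(\left(-3 + 6\right) 6 \right)} 32 x{\left(3 - 2 \right)} = \sqrt{1 + \left(-3 + 6\right) 6} \cdot 32 \cdot 0 = \sqrt{1 + 3 \cdot 6} \cdot 32 \cdot 0 = \sqrt{1 + 18} \cdot 32 \cdot 0 = \sqrt{19} \cdot 32 \cdot 0 = 32 \sqrt{19} \cdot 0 = 0$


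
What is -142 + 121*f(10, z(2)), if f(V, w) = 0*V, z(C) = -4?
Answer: -142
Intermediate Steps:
f(V, w) = 0
-142 + 121*f(10, z(2)) = -142 + 121*0 = -142 + 0 = -142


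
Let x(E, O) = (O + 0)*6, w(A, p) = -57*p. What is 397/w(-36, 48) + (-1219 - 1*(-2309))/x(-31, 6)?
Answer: 27481/912 ≈ 30.133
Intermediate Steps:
x(E, O) = 6*O (x(E, O) = O*6 = 6*O)
397/w(-36, 48) + (-1219 - 1*(-2309))/x(-31, 6) = 397/((-57*48)) + (-1219 - 1*(-2309))/((6*6)) = 397/(-2736) + (-1219 + 2309)/36 = 397*(-1/2736) + 1090*(1/36) = -397/2736 + 545/18 = 27481/912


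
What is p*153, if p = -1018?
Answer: -155754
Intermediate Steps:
p*153 = -1018*153 = -155754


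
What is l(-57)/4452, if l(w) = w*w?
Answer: 1083/1484 ≈ 0.72978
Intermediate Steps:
l(w) = w²
l(-57)/4452 = (-57)²/4452 = 3249*(1/4452) = 1083/1484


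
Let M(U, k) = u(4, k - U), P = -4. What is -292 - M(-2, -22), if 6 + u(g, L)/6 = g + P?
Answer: -256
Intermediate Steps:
u(g, L) = -60 + 6*g (u(g, L) = -36 + 6*(g - 4) = -36 + 6*(-4 + g) = -36 + (-24 + 6*g) = -60 + 6*g)
M(U, k) = -36 (M(U, k) = -60 + 6*4 = -60 + 24 = -36)
-292 - M(-2, -22) = -292 - 1*(-36) = -292 + 36 = -256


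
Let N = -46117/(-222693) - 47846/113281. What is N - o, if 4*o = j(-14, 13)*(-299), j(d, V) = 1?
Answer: 7521115676563/100907542932 ≈ 74.535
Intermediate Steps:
N = -5430789401/25226885733 (N = -46117*(-1/222693) - 47846*1/113281 = 46117/222693 - 47846/113281 = -5430789401/25226885733 ≈ -0.21528)
o = -299/4 (o = (1*(-299))/4 = (1/4)*(-299) = -299/4 ≈ -74.750)
N - o = -5430789401/25226885733 - 1*(-299/4) = -5430789401/25226885733 + 299/4 = 7521115676563/100907542932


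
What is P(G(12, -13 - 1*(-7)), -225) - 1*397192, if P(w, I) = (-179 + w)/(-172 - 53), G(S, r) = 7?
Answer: -89368028/225 ≈ -3.9719e+5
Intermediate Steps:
P(w, I) = 179/225 - w/225 (P(w, I) = (-179 + w)/(-225) = (-179 + w)*(-1/225) = 179/225 - w/225)
P(G(12, -13 - 1*(-7)), -225) - 1*397192 = (179/225 - 1/225*7) - 1*397192 = (179/225 - 7/225) - 397192 = 172/225 - 397192 = -89368028/225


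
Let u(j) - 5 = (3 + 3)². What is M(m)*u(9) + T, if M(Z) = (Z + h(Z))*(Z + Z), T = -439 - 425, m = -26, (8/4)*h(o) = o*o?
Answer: -666048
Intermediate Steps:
h(o) = o²/2 (h(o) = (o*o)/2 = o²/2)
T = -864
u(j) = 41 (u(j) = 5 + (3 + 3)² = 5 + 6² = 5 + 36 = 41)
M(Z) = 2*Z*(Z + Z²/2) (M(Z) = (Z + Z²/2)*(Z + Z) = (Z + Z²/2)*(2*Z) = 2*Z*(Z + Z²/2))
M(m)*u(9) + T = ((-26)²*(2 - 26))*41 - 864 = (676*(-24))*41 - 864 = -16224*41 - 864 = -665184 - 864 = -666048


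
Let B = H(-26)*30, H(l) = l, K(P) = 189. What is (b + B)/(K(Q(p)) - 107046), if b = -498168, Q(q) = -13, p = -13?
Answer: 166316/35619 ≈ 4.6693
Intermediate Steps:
B = -780 (B = -26*30 = -780)
(b + B)/(K(Q(p)) - 107046) = (-498168 - 780)/(189 - 107046) = -498948/(-106857) = -498948*(-1/106857) = 166316/35619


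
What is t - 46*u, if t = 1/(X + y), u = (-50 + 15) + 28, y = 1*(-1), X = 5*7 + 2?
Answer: 11593/36 ≈ 322.03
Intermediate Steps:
X = 37 (X = 35 + 2 = 37)
y = -1
u = -7 (u = -35 + 28 = -7)
t = 1/36 (t = 1/(37 - 1) = 1/36 ≈ 0.027778)
t - 46*u = 1/36 - 46*(-7) = 1/36 + 322 = 11593/36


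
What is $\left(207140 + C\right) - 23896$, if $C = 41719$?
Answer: $224963$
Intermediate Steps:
$\left(207140 + C\right) - 23896 = \left(207140 + 41719\right) - 23896 = 248859 - 23896 = 224963$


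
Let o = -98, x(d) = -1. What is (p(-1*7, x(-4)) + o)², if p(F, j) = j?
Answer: 9801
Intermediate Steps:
(p(-1*7, x(-4)) + o)² = (-1 - 98)² = (-99)² = 9801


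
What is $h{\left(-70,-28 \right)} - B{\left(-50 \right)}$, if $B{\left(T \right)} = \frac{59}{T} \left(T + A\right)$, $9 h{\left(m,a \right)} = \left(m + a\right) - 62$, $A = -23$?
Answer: $- \frac{46763}{450} \approx -103.92$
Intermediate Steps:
$h{\left(m,a \right)} = - \frac{62}{9} + \frac{a}{9} + \frac{m}{9}$ ($h{\left(m,a \right)} = \frac{\left(m + a\right) - 62}{9} = \frac{\left(a + m\right) - 62}{9} = \frac{-62 + a + m}{9} = - \frac{62}{9} + \frac{a}{9} + \frac{m}{9}$)
$B{\left(T \right)} = \frac{59 \left(-23 + T\right)}{T}$ ($B{\left(T \right)} = \frac{59}{T} \left(T - 23\right) = \frac{59}{T} \left(-23 + T\right) = \frac{59 \left(-23 + T\right)}{T}$)
$h{\left(-70,-28 \right)} - B{\left(-50 \right)} = \left(- \frac{62}{9} + \frac{1}{9} \left(-28\right) + \frac{1}{9} \left(-70\right)\right) - \left(59 - \frac{1357}{-50}\right) = \left(- \frac{62}{9} - \frac{28}{9} - \frac{70}{9}\right) - \left(59 - - \frac{1357}{50}\right) = - \frac{160}{9} - \left(59 + \frac{1357}{50}\right) = - \frac{160}{9} - \frac{4307}{50} = - \frac{46763}{450}$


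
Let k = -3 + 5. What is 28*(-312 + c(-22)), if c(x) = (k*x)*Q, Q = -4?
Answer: -3808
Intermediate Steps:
k = 2
c(x) = -8*x (c(x) = (2*x)*(-4) = -8*x)
28*(-312 + c(-22)) = 28*(-312 - 8*(-22)) = 28*(-312 + 176) = 28*(-136) = -3808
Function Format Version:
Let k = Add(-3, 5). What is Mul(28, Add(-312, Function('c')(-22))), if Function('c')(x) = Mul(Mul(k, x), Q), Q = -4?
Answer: -3808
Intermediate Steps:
k = 2
Function('c')(x) = Mul(-8, x) (Function('c')(x) = Mul(Mul(2, x), -4) = Mul(-8, x))
Mul(28, Add(-312, Function('c')(-22))) = Mul(28, Add(-312, Mul(-8, -22))) = Mul(28, Add(-312, 176)) = Mul(28, -136) = -3808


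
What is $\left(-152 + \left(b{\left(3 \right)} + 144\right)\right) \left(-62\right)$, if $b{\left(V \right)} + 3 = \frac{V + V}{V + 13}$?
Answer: $\frac{2635}{4} \approx 658.75$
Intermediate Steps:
$b{\left(V \right)} = -3 + \frac{2 V}{13 + V}$ ($b{\left(V \right)} = -3 + \frac{V + V}{V + 13} = -3 + \frac{2 V}{13 + V}$)
$\left(-152 + \left(b{\left(3 \right)} + 144\right)\right) \left(-62\right) = \left(-152 + \left(\frac{-39 - 3}{13 + 3} + 144\right)\right) \left(-62\right) = \left(-152 + \left(\frac{-39 - 3}{16} + 144\right)\right) \left(-62\right) = \left(-152 + \left(\frac{1}{16} \left(-42\right) + 144\right)\right) \left(-62\right) = \left(-152 + \left(- \frac{21}{8} + 144\right)\right) \left(-62\right) = \left(-152 + \frac{1131}{8}\right) \left(-62\right) = \left(- \frac{85}{8}\right) \left(-62\right) = \frac{2635}{4}$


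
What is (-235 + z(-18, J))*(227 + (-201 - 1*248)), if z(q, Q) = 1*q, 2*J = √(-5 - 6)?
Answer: 56166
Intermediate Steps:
J = I*√11/2 (J = √(-5 - 6)/2 = √(-11)/2 = (I*√11)/2 = I*√11/2 ≈ 1.6583*I)
z(q, Q) = q
(-235 + z(-18, J))*(227 + (-201 - 1*248)) = (-235 - 18)*(227 + (-201 - 1*248)) = -253*(227 + (-201 - 248)) = -253*(227 - 449) = -253*(-222) = 56166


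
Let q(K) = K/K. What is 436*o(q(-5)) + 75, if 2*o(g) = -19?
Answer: -4067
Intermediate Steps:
q(K) = 1
o(g) = -19/2 (o(g) = (½)*(-19) = -19/2)
436*o(q(-5)) + 75 = 436*(-19/2) + 75 = -4142 + 75 = -4067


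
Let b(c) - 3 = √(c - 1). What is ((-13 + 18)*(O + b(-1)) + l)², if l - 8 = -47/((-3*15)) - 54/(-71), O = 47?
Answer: 688517424679/10208025 + 1660154*I*√2/639 ≈ 67449.0 + 3674.2*I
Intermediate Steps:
b(c) = 3 + √(-1 + c) (b(c) = 3 + √(c - 1) = 3 + √(-1 + c))
l = 31327/3195 (l = 8 + (-47/((-3*15)) - 54/(-71)) = 8 + (-47/(-45) - 54*(-1/71)) = 8 + (-47*(-1/45) + 54/71) = 8 + (47/45 + 54/71) = 8 + 5767/3195 = 31327/3195 ≈ 9.8050)
((-13 + 18)*(O + b(-1)) + l)² = ((-13 + 18)*(47 + (3 + √(-1 - 1))) + 31327/3195)² = (5*(47 + (3 + √(-2))) + 31327/3195)² = (5*(47 + (3 + I*√2)) + 31327/3195)² = (5*(50 + I*√2) + 31327/3195)² = ((250 + 5*I*√2) + 31327/3195)² = (830077/3195 + 5*I*√2)²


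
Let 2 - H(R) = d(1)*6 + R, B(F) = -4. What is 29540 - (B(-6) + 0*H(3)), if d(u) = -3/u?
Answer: 29544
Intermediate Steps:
H(R) = 20 - R (H(R) = 2 - (-3/1*6 + R) = 2 - (-3*1*6 + R) = 2 - (-3*6 + R) = 2 - (-18 + R) = 2 + (18 - R) = 20 - R)
29540 - (B(-6) + 0*H(3)) = 29540 - (-4 + 0*(20 - 1*3)) = 29540 - (-4 + 0*(20 - 3)) = 29540 - (-4 + 0*17) = 29540 - (-4 + 0) = 29540 - 1*(-4) = 29540 + 4 = 29544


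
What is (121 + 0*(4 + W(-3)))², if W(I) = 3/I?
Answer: 14641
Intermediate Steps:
(121 + 0*(4 + W(-3)))² = (121 + 0*(4 + 3/(-3)))² = (121 + 0*(4 + 3*(-⅓)))² = (121 + 0*(4 - 1))² = (121 + 0*3)² = (121 + 0)² = 121² = 14641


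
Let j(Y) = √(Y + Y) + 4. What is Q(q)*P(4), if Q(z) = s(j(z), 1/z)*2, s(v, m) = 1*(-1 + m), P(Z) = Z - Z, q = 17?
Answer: 0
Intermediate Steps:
P(Z) = 0
j(Y) = 4 + √2*√Y (j(Y) = √(2*Y) + 4 = √2*√Y + 4 = 4 + √2*√Y)
s(v, m) = -1 + m
Q(z) = -2 + 2/z (Q(z) = (-1 + 1/z)*2 = -2 + 2/z)
Q(q)*P(4) = (-2 + 2/17)*0 = -32/17*0 = 0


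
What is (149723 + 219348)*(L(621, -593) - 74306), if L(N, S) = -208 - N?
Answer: -27730149585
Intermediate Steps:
(149723 + 219348)*(L(621, -593) - 74306) = (149723 + 219348)*((-208 - 1*621) - 74306) = 369071*((-208 - 621) - 74306) = 369071*(-829 - 74306) = 369071*(-75135) = -27730149585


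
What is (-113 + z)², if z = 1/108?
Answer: 148913209/11664 ≈ 12767.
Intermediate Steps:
z = 1/108 ≈ 0.0092593
(-113 + z)² = (-113 + 1/108)² = (-12203/108)² = 148913209/11664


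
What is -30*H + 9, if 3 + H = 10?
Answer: -201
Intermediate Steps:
H = 7 (H = -3 + 10 = 7)
-30*H + 9 = -30*7 + 9 = -210 + 9 = -201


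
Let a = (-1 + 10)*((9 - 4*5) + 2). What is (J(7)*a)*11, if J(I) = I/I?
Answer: -891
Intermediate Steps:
J(I) = 1
a = -81 (a = 9*((9 - 1*20) + 2) = 9*((9 - 20) + 2) = 9*(-11 + 2) = 9*(-9) = -81)
(J(7)*a)*11 = (1*(-81))*11 = -81*11 = -891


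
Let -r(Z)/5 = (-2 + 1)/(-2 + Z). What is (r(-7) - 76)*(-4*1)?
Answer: 2756/9 ≈ 306.22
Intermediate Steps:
r(Z) = 5/(-2 + Z) (r(Z) = -5*(-2 + 1)/(-2 + Z) = -(-5)/(-2 + Z) = 5/(-2 + Z))
(r(-7) - 76)*(-4*1) = (5/(-2 - 7) - 76)*(-4*1) = (5/(-9) - 76)*(-4) = (5*(-1/9) - 76)*(-4) = (-5/9 - 76)*(-4) = -689/9*(-4) = 2756/9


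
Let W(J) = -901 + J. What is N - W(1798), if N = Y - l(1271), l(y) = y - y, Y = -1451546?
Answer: -1452443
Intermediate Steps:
l(y) = 0
N = -1451546 (N = -1451546 - 1*0 = -1451546 + 0 = -1451546)
N - W(1798) = -1451546 - (-901 + 1798) = -1451546 - 1*897 = -1451546 - 897 = -1452443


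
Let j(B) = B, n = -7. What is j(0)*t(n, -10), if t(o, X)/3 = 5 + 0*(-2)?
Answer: 0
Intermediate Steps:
t(o, X) = 15 (t(o, X) = 3*(5 + 0*(-2)) = 3*(5 + 0) = 3*5 = 15)
j(0)*t(n, -10) = 0*15 = 0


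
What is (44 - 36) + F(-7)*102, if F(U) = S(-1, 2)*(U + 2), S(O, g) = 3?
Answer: -1522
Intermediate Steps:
F(U) = 6 + 3*U (F(U) = 3*(U + 2) = 3*(2 + U) = 6 + 3*U)
(44 - 36) + F(-7)*102 = (44 - 36) + (6 + 3*(-7))*102 = 8 + (6 - 21)*102 = 8 - 15*102 = 8 - 1530 = -1522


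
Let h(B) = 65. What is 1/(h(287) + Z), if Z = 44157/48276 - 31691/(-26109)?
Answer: 15560964/1044583769 ≈ 0.014897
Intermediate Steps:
Z = 33121109/15560964 (Z = 44157*(1/48276) - 31691*(-1/26109) = 14719/16092 + 31691/26109 = 33121109/15560964 ≈ 2.1285)
1/(h(287) + Z) = 1/(65 + 33121109/15560964) = 1/(1044583769/15560964) = 15560964/1044583769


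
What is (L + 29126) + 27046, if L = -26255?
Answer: 29917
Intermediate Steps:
(L + 29126) + 27046 = (-26255 + 29126) + 27046 = 2871 + 27046 = 29917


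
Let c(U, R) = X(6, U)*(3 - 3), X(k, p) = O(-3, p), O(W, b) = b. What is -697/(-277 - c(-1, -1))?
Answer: 697/277 ≈ 2.5162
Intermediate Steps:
X(k, p) = p
c(U, R) = 0 (c(U, R) = U*(3 - 3) = U*0 = 0)
-697/(-277 - c(-1, -1)) = -697/(-277 - 1*0) = -697/(-277 + 0) = -697/(-277) = -697*(-1/277) = 697/277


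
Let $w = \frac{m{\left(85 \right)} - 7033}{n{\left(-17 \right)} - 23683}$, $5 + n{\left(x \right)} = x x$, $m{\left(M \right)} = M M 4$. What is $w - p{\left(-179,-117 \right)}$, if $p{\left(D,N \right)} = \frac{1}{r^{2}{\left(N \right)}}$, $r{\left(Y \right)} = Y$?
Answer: $- \frac{299360762}{320308911} \approx -0.9346$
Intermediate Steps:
$m{\left(M \right)} = 4 M^{2}$ ($m{\left(M \right)} = M^{2} \cdot 4 = 4 M^{2}$)
$n{\left(x \right)} = -5 + x^{2}$ ($n{\left(x \right)} = -5 + x x = -5 + x^{2}$)
$p{\left(D,N \right)} = \frac{1}{N^{2}}$
$w = - \frac{21867}{23399}$ ($w = \frac{4 \cdot 85^{2} - 7033}{\left(-5 + \left(-17\right)^{2}\right) - 23683} = \frac{4 \cdot 7225 - 7033}{\left(-5 + 289\right) - 23683} = \frac{28900 - 7033}{284 - 23683} = \frac{21867}{-23399} = 21867 \left(- \frac{1}{23399}\right) = - \frac{21867}{23399} \approx -0.93453$)
$w - p{\left(-179,-117 \right)} = - \frac{21867}{23399} - \frac{1}{13689} = - \frac{299360762}{320308911}$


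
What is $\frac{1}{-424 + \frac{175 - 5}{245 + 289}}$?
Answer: $- \frac{267}{113123} \approx -0.0023603$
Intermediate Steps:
$\frac{1}{-424 + \frac{175 - 5}{245 + 289}} = \frac{1}{-424 + \frac{175 + \left(-5 + 0\right)}{534}} = \frac{1}{-424 + \left(175 - 5\right) \frac{1}{534}} = \frac{1}{-424 + 170 \cdot \frac{1}{534}} = \frac{1}{-424 + \frac{85}{267}} = \frac{1}{- \frac{113123}{267}} = - \frac{267}{113123}$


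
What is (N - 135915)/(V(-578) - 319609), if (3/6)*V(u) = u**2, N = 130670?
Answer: -5245/348559 ≈ -0.015048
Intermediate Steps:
V(u) = 2*u**2
(N - 135915)/(V(-578) - 319609) = (130670 - 135915)/(2*(-578)**2 - 319609) = -5245/(2*334084 - 319609) = -5245/(668168 - 319609) = -5245/348559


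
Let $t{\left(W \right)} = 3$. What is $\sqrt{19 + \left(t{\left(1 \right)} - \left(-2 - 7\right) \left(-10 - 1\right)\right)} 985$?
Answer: $985 i \sqrt{77} \approx 8643.3 i$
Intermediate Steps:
$\sqrt{19 + \left(t{\left(1 \right)} - \left(-2 - 7\right) \left(-10 - 1\right)\right)} 985 = \sqrt{19 + \left(3 - \left(-2 - 7\right) \left(-10 - 1\right)\right)} 985 = \sqrt{19 + \left(3 - \left(-9\right) \left(-11\right)\right)} 985 = \sqrt{19 + \left(3 - 99\right)} 985 = \sqrt{19 - 96} \cdot 985 = \sqrt{-77} \cdot 985 = i \sqrt{77} \cdot 985 = 985 i \sqrt{77}$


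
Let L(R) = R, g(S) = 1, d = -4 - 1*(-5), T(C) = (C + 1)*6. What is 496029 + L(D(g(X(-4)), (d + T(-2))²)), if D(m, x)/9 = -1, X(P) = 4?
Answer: 496020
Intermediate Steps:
T(C) = 6 + 6*C (T(C) = (1 + C)*6 = 6 + 6*C)
d = 1 (d = -4 + 5 = 1)
D(m, x) = -9 (D(m, x) = 9*(-1) = -9)
496029 + L(D(g(X(-4)), (d + T(-2))²)) = 496029 - 9 = 496020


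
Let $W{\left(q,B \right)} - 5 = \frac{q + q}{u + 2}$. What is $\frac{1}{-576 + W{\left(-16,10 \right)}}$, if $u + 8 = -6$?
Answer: $- \frac{3}{1705} \approx -0.0017595$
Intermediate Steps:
$u = -14$ ($u = -8 - 6 = -14$)
$W{\left(q,B \right)} = 5 - \frac{q}{6}$ ($W{\left(q,B \right)} = 5 + \frac{q + q}{-14 + 2} = 5 + \frac{2 q}{-12} = 5 + 2 q \left(- \frac{1}{12}\right) = 5 - \frac{q}{6}$)
$\frac{1}{-576 + W{\left(-16,10 \right)}} = \frac{1}{-576 + \left(5 - - \frac{8}{3}\right)} = \frac{1}{-576 + \left(5 + \frac{8}{3}\right)} = \frac{1}{-576 + \frac{23}{3}} = \frac{1}{- \frac{1705}{3}} = - \frac{3}{1705}$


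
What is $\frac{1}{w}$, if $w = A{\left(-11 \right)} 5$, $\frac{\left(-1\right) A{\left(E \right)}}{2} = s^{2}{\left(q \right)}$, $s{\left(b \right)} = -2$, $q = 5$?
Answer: $- \frac{1}{40} \approx -0.025$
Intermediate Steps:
$A{\left(E \right)} = -8$ ($A{\left(E \right)} = - 2 \left(-2\right)^{2} = \left(-2\right) 4 = -8$)
$w = -40$ ($w = \left(-8\right) 5 = -40$)
$\frac{1}{w} = \frac{1}{-40} = - \frac{1}{40}$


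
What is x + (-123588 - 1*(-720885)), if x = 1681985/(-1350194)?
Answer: 806465143633/1350194 ≈ 5.9730e+5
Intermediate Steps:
x = -1681985/1350194 (x = 1681985*(-1/1350194) = -1681985/1350194 ≈ -1.2457)
x + (-123588 - 1*(-720885)) = -1681985/1350194 + (-123588 - 1*(-720885)) = -1681985/1350194 + (-123588 + 720885) = -1681985/1350194 + 597297 = 806465143633/1350194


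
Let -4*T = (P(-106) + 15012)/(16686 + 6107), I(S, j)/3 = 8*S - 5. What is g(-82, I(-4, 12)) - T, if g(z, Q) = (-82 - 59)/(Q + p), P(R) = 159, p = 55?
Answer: 3426207/1276408 ≈ 2.6843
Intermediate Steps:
I(S, j) = -15 + 24*S (I(S, j) = 3*(8*S - 5) = 3*(-5 + 8*S) = -15 + 24*S)
g(z, Q) = -141/(55 + Q) (g(z, Q) = (-82 - 59)/(Q + 55) = -141/(55 + Q))
T = -15171/91172 (T = -(159 + 15012)/(4*(16686 + 6107)) = -15171/(4*22793) = -¼*15171/22793 = -15171/91172 ≈ -0.16640)
g(-82, I(-4, 12)) - T = -141/(55 + (-15 + 24*(-4))) - 1*(-15171/91172) = -141/(55 + (-15 - 96)) + 15171/91172 = -141/(55 - 111) + 15171/91172 = -141/(-56) + 15171/91172 = -141*(-1/56) + 15171/91172 = 141/56 + 15171/91172 = 3426207/1276408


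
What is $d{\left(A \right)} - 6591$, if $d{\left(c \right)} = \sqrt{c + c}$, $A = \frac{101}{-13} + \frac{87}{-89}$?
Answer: $-6591 + \frac{4 i \sqrt{1463605}}{1157} \approx -6591.0 + 4.1825 i$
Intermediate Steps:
$A = - \frac{10120}{1157}$ ($A = 101 \left(- \frac{1}{13}\right) + 87 \left(- \frac{1}{89}\right) = - \frac{101}{13} - \frac{87}{89} = - \frac{10120}{1157} \approx -8.7468$)
$d{\left(c \right)} = \sqrt{2} \sqrt{c}$ ($d{\left(c \right)} = \sqrt{2 c} = \sqrt{2} \sqrt{c}$)
$d{\left(A \right)} - 6591 = \sqrt{2} \sqrt{- \frac{10120}{1157}} - 6591 = \sqrt{2} \frac{2 i \sqrt{2927210}}{1157} - 6591 = \frac{4 i \sqrt{1463605}}{1157} - 6591 = -6591 + \frac{4 i \sqrt{1463605}}{1157}$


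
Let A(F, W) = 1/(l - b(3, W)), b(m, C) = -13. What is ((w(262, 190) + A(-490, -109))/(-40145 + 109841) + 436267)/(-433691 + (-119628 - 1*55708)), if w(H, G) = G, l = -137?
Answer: -1256784020909/1754465492736 ≈ -0.71633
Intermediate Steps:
A(F, W) = -1/124 (A(F, W) = 1/(-137 - 1*(-13)) = 1/(-137 + 13) = 1/(-124) = -1/124)
((w(262, 190) + A(-490, -109))/(-40145 + 109841) + 436267)/(-433691 + (-119628 - 1*55708)) = ((190 - 1/124)/(-40145 + 109841) + 436267)/(-433691 + (-119628 - 1*55708)) = ((23559/124)/69696 + 436267)/(-433691 + (-119628 - 55708)) = ((23559/124)*(1/69696) + 436267)/(-433691 - 175336) = (7853/2880768 + 436267)/(-609027) = (1256784020909/2880768)*(-1/609027) = -1256784020909/1754465492736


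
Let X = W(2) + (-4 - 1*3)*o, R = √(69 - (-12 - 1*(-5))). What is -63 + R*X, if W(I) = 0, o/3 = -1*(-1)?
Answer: -63 - 42*√19 ≈ -246.07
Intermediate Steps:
o = 3 (o = 3*(-1*(-1)) = 3*1 = 3)
R = 2*√19 (R = √(69 - (-12 + 5)) = √(69 - 1*(-7)) = √(69 + 7) = √76 = 2*√19 ≈ 8.7178)
X = -21 (X = 0 + (-4 - 1*3)*3 = 0 + (-4 - 3)*3 = 0 - 7*3 = 0 - 21 = -21)
-63 + R*X = -63 + (2*√19)*(-21) = -63 - 42*√19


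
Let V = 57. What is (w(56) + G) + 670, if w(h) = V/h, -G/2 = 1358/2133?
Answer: 79999645/119448 ≈ 669.74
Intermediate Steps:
G = -2716/2133 ≈ -1.2733
w(h) = 57/h
(w(56) + G) + 670 = (57/56 - 2716/2133) + 670 = -30515/119448 + 670 = 79999645/119448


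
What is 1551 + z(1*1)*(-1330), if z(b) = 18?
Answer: -22389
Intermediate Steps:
1551 + z(1*1)*(-1330) = 1551 + 18*(-1330) = 1551 - 23940 = -22389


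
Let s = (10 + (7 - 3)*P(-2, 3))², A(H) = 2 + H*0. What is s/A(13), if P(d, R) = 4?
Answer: 338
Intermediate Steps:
A(H) = 2 (A(H) = 2 + 0 = 2)
s = 676 (s = (10 + (7 - 3)*4)² = (10 + 4*4)² = (10 + 16)² = 26² = 676)
s/A(13) = 676/2 = 676*(½) = 338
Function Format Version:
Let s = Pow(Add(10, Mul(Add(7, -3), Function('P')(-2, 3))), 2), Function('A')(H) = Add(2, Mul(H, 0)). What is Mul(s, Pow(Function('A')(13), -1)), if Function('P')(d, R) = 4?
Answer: 338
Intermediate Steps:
Function('A')(H) = 2 (Function('A')(H) = Add(2, 0) = 2)
s = 676 (s = Pow(Add(10, Mul(Add(7, -3), 4)), 2) = Pow(Add(10, Mul(4, 4)), 2) = Pow(Add(10, 16), 2) = Pow(26, 2) = 676)
Mul(s, Pow(Function('A')(13), -1)) = Mul(676, Pow(2, -1)) = Mul(676, Rational(1, 2)) = 338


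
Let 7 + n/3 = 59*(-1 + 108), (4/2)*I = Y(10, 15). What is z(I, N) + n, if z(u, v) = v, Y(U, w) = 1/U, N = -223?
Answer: 18695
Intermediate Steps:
I = 1/20 (I = (1/2)/10 = (1/2)*(1/10) = 1/20 ≈ 0.050000)
n = 18918 (n = -21 + 3*(59*(-1 + 108)) = -21 + 3*(59*107) = -21 + 3*6313 = -21 + 18939 = 18918)
z(I, N) + n = -223 + 18918 = 18695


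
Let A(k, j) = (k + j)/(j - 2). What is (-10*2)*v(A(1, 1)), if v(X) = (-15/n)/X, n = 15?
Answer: -10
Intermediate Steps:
A(k, j) = (j + k)/(-2 + j)
v(X) = -1/X (v(X) = (-15/15)/X = (-15*1/15)/X = -1/X)
(-10*2)*v(A(1, 1)) = (-10*2)*(-1/((1 + 1)/(-2 + 1))) = -(-20)/(2/(-1)) = -(-20)/((-1*2)) = -(-20)/(-2) = -(-20)*(-1)/2 = -20*½ = -10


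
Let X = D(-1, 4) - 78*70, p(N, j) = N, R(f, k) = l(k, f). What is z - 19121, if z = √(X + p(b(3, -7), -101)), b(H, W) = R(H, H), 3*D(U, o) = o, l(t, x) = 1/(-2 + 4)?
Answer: -19121 + I*√196494/6 ≈ -19121.0 + 73.879*I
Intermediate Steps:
l(t, x) = ½ (l(t, x) = 1/2 = ½)
R(f, k) = ½
D(U, o) = o/3
b(H, W) = ½
X = -16376/3 (X = (⅓)*4 - 78*70 = 4/3 - 5460 = -16376/3 ≈ -5458.7)
z = I*√196494/6 (z = √(-16376/3 + ½) = √(-32749/6) = I*√196494/6 ≈ 73.879*I)
z - 19121 = I*√196494/6 - 19121 = -19121 + I*√196494/6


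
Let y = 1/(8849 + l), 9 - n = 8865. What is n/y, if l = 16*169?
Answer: -102313368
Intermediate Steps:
n = -8856 (n = 9 - 1*8865 = 9 - 8865 = -8856)
l = 2704
y = 1/11553 (y = 1/(8849 + 2704) = 1/11553 ≈ 8.6558e-5)
n/y = -8856/1/11553 = -8856*11553 = -102313368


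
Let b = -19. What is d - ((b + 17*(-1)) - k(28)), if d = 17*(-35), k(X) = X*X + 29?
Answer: 254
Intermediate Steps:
k(X) = 29 + X**2 (k(X) = X**2 + 29 = 29 + X**2)
d = -595
d - ((b + 17*(-1)) - k(28)) = -595 - ((-19 + 17*(-1)) - (29 + 28**2)) = -595 - ((-19 - 17) - (29 + 784)) = -595 - (-36 - 1*813) = -595 - (-36 - 813) = -595 - 1*(-849) = -595 + 849 = 254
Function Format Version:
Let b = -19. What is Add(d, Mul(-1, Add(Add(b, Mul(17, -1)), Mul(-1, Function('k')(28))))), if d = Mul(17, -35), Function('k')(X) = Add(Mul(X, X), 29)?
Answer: 254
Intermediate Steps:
Function('k')(X) = Add(29, Pow(X, 2)) (Function('k')(X) = Add(Pow(X, 2), 29) = Add(29, Pow(X, 2)))
d = -595
Add(d, Mul(-1, Add(Add(b, Mul(17, -1)), Mul(-1, Function('k')(28))))) = Add(-595, Mul(-1, Add(Add(-19, Mul(17, -1)), Mul(-1, Add(29, Pow(28, 2)))))) = Add(-595, Mul(-1, Add(Add(-19, -17), Mul(-1, Add(29, 784))))) = Add(-595, Mul(-1, Add(-36, Mul(-1, 813)))) = Add(-595, Mul(-1, Add(-36, -813))) = Add(-595, Mul(-1, -849)) = Add(-595, 849) = 254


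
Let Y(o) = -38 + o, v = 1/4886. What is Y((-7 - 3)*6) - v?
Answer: -478829/4886 ≈ -98.000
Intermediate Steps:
v = 1/4886 ≈ 0.00020467
Y((-7 - 3)*6) - v = (-38 + (-7 - 3)*6) - 1*1/4886 = (-38 - 10*6) - 1/4886 = (-38 - 60) - 1/4886 = -98 - 1/4886 = -478829/4886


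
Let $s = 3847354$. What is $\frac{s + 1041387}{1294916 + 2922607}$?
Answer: $\frac{4888741}{4217523} \approx 1.1591$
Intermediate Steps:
$\frac{s + 1041387}{1294916 + 2922607} = \frac{3847354 + 1041387}{1294916 + 2922607} = \frac{4888741}{4217523}$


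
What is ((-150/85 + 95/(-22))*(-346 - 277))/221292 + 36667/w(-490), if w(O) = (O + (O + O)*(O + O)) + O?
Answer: 99874738619/1804651750440 ≈ 0.055343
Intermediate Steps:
w(O) = 2*O + 4*O² (w(O) = (O + (2*O)*(2*O)) + O = (O + 4*O²) + O = 2*O + 4*O²)
((-150/85 + 95/(-22))*(-346 - 277))/221292 + 36667/w(-490) = ((-150/85 + 95/(-22))*(-346 - 277))/221292 + 36667/((2*(-490)*(1 + 2*(-490)))) = ((-150*1/85 + 95*(-1/22))*(-623))*(1/221292) + 36667/((2*(-490)*(1 - 980))) = ((-30/17 - 95/22)*(-623))*(1/221292) + 36667/((2*(-490)*(-979))) = -2275/374*(-623)*(1/221292) + 36667/959420 = (1417325/374)*(1/221292) + 36667*(1/959420) = 1417325/82763208 + 36667/959420 = 99874738619/1804651750440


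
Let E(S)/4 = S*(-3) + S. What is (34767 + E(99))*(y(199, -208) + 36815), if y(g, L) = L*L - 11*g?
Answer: 2646312750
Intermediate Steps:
E(S) = -8*S (E(S) = 4*(S*(-3) + S) = 4*(-3*S + S) = 4*(-2*S) = -8*S)
y(g, L) = L² - 11*g
(34767 + E(99))*(y(199, -208) + 36815) = (34767 - 8*99)*(((-208)² - 11*199) + 36815) = (34767 - 792)*((43264 - 2189) + 36815) = 33975*(41075 + 36815) = 33975*77890 = 2646312750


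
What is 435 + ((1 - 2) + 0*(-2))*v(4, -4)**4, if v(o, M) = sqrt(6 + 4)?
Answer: 335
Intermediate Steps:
v(o, M) = sqrt(10)
435 + ((1 - 2) + 0*(-2))*v(4, -4)**4 = 435 + ((1 - 2) + 0*(-2))*(sqrt(10))**4 = 435 + (-1 + 0)*100 = 435 - 1*100 = 435 - 100 = 335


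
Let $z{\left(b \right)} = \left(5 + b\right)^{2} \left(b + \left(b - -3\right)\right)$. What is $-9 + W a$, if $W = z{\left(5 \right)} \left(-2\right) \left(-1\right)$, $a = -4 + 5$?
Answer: $2591$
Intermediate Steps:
$z{\left(b \right)} = \left(5 + b\right)^{2} \left(3 + 2 b\right)$ ($z{\left(b \right)} = \left(5 + b\right)^{2} \left(b + \left(b + 3\right)\right) = \left(5 + b\right)^{2} \left(b + \left(3 + b\right)\right) = \left(5 + b\right)^{2} \left(3 + 2 b\right)$)
$a = 1$
$W = 2600$ ($W = \left(5 + 5\right)^{2} \left(3 + 2 \cdot 5\right) \left(-2\right) \left(-1\right) = 10^{2} \left(3 + 10\right) \left(-2\right) \left(-1\right) = 100 \cdot 13 \left(-2\right) \left(-1\right) = 1300 \left(-2\right) \left(-1\right) = \left(-2600\right) \left(-1\right) = 2600$)
$-9 + W a = -9 + 2600 \cdot 1 = -9 + 2600 = 2591$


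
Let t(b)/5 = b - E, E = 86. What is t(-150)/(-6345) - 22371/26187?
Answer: -7402889/11077101 ≈ -0.66831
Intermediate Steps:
t(b) = -430 + 5*b (t(b) = 5*(b - 1*86) = 5*(b - 86) = 5*(-86 + b) = -430 + 5*b)
t(-150)/(-6345) - 22371/26187 = (-430 + 5*(-150))/(-6345) - 22371/26187 = (-430 - 750)*(-1/6345) - 22371*1/26187 = -1180*(-1/6345) - 7457/8729 = 236/1269 - 7457/8729 = -7402889/11077101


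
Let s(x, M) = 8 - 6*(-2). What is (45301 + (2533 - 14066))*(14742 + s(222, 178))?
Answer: 498483216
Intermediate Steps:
s(x, M) = 20 (s(x, M) = 8 + 12 = 20)
(45301 + (2533 - 14066))*(14742 + s(222, 178)) = (45301 + (2533 - 14066))*(14742 + 20) = (45301 - 11533)*14762 = 33768*14762 = 498483216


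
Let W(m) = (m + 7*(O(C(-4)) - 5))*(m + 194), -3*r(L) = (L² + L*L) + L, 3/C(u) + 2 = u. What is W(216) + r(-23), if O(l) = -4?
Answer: 62385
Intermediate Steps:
C(u) = 3/(-2 + u)
r(L) = -2*L²/3 - L/3 (r(L) = -((L² + L*L) + L)/3 = -((L² + L²) + L)/3 = -(2*L² + L)/3 = -(L + 2*L²)/3 = -2*L²/3 - L/3)
W(m) = (-63 + m)*(194 + m) (W(m) = (m + 7*(-4 - 5))*(m + 194) = (m + 7*(-9))*(194 + m) = (m - 63)*(194 + m) = (-63 + m)*(194 + m))
W(216) + r(-23) = (-12222 + 216² + 131*216) - ⅓*(-23)*(1 + 2*(-23)) = (-12222 + 46656 + 28296) - ⅓*(-23)*(1 - 46) = 62730 - ⅓*(-23)*(-45) = 62730 - 345 = 62385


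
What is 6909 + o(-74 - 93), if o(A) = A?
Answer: 6742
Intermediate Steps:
6909 + o(-74 - 93) = 6909 + (-74 - 93) = 6909 - 167 = 6742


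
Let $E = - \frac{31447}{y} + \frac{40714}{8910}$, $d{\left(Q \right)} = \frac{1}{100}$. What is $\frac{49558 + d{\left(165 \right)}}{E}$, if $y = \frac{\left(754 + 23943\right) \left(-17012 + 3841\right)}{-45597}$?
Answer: $\frac{1436330936003939217}{4676706558280} \approx 3.0712 \cdot 10^{5}$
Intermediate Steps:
$d{\left(Q \right)} = \frac{1}{100}$
$y = \frac{325284187}{45597}$ ($y = 24697 \left(-13171\right) \left(- \frac{1}{45597}\right) = \left(-325284187\right) \left(- \frac{1}{45597}\right) = \frac{325284187}{45597} \approx 7133.9$)
$E = \frac{233835327914}{1449141053085}$ ($E = - \frac{31447}{\frac{325284187}{45597}} + \frac{40714}{8910} = \left(-31447\right) \frac{45597}{325284187} + 40714 \cdot \frac{1}{8910} = - \frac{1433888859}{325284187} + \frac{20357}{4455} = \frac{233835327914}{1449141053085} \approx 0.16136$)
$\frac{49558 + d{\left(165 \right)}}{E} = \frac{49558 + \frac{1}{100}}{\frac{233835327914}{1449141053085}} = \frac{4955801}{100} \cdot \frac{1449141053085}{233835327914} = \frac{1436330936003939217}{4676706558280}$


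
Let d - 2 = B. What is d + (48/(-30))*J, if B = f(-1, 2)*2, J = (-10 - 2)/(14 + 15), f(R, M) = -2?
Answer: -194/145 ≈ -1.3379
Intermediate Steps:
J = -12/29 ≈ -0.41379
B = -4 (B = -2*2 = -4)
d = -2 (d = 2 - 4 = -2)
d + (48/(-30))*J = -2 + (48/(-30))*(-12/29) = -2 + (48*(-1/30))*(-12/29) = -2 - 8/5*(-12/29) = -2 + 96/145 = -194/145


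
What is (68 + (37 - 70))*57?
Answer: 1995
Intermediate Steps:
(68 + (37 - 70))*57 = (68 - 33)*57 = 35*57 = 1995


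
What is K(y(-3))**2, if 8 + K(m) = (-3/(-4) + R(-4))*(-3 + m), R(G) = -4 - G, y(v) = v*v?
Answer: 49/4 ≈ 12.250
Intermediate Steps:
y(v) = v**2
K(m) = -41/4 + 3*m/4 (K(m) = -8 + (-3/(-4) + (-4 - 1*(-4)))*(-3 + m) = -8 + (-3*(-1/4) + (-4 + 4))*(-3 + m) = -8 + (3/4 + 0)*(-3 + m) = -8 + 3*(-3 + m)/4 = -8 + (-9/4 + 3*m/4) = -41/4 + 3*m/4)
K(y(-3))**2 = (-41/4 + (3/4)*(-3)**2)**2 = (-41/4 + (3/4)*9)**2 = (-41/4 + 27/4)**2 = (-7/2)**2 = 49/4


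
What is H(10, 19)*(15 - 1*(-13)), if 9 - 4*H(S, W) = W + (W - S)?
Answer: -133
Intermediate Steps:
H(S, W) = 9/4 - W/2 + S/4 (H(S, W) = 9/4 - (W + (W - S))/4 = 9/4 - (-S + 2*W)/4 = 9/4 + (-W/2 + S/4) = 9/4 - W/2 + S/4)
H(10, 19)*(15 - 1*(-13)) = (9/4 - ½*19 + (¼)*10)*(15 - 1*(-13)) = (9/4 - 19/2 + 5/2)*(15 + 13) = -19/4*28 = -133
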